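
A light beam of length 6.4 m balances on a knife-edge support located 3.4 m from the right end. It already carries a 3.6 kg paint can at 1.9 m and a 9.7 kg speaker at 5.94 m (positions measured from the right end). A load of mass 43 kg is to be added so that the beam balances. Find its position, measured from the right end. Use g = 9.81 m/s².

x ≈ 2.95 m from the right end

About the knife-edge support (at 3.4 m from the right end):
Paint can: 3.6 × 9.81 = 35.32 N down at 1.9 m → arm 1.5 m, τ = 35.32 × 1.5 = 52.98 N·m clockwise.
Speaker: 9.7 × 9.81 = 95.16 N down at 5.94 m → arm 2.54 m, τ = 95.16 × 2.54 = 241.7 N·m counterclockwise.
Net moment of existing loads = 188.7 N·m counterclockwise.
The load weighs 43 × 9.81 = 421.8 N and must supply an equal clockwise moment, so its lever arm about the knife-edge support is 188.7 / 421.8 = 0.447 m.
That puts it at 3.4 − 0.447 = 2.95 m from the right end.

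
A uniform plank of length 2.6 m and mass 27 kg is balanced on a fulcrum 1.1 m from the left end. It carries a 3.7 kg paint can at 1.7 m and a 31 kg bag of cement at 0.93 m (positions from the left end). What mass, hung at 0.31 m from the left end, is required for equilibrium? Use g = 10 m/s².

m ≈ 2.97 kg

Choose the fulcrum (at 1.1 m from the left end) as the axis so the support reaction has zero arm there.
Beam weight: 27 × 10 = 270 N down at 1.3 m → arm 0.2 m, τ = 270 × 0.2 = 54 N·m clockwise.
Paint can: 3.7 × 10 = 37 N down at 1.7 m → arm 0.6 m, τ = 37 × 0.6 = 22.2 N·m clockwise.
Bag of cement: 31 × 10 = 310 N down at 0.93 m → arm 0.17 m, τ = 310 × 0.17 = 52.7 N·m counterclockwise.
Net moment of known loads = 23.5 N·m clockwise.
An unknown mass m at 0.31 m has arm 0.79 m; its moment is m·g·0.79 counterclockwise.
For rotational equilibrium, m × 10 × 0.79 = 23.5, so m = 23.5 / (10 × 0.79) = 2.97 kg.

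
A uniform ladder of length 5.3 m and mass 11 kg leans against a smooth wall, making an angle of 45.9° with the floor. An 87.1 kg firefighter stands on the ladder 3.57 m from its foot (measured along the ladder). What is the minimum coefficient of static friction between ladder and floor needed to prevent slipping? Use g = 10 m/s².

Take moments about the foot of the ladder.
Ladder weight 11×10 = 110 N acts at 2.65 m along the ladder; its horizontal arm is 2.65·cos45.9° = 1.844 m → τ = 202.8 N·m clockwise.
Firefighter: 87.1×10 = 871 N at 3.57 m → arm 2.484 m → τ = 2164 N·m clockwise.
Wall normal N acts horizontally at the top; its moment arm is the height L sinθ = 5.3·sin45.9° = 3.806 m, counterclockwise.
Στ = 0 ⇒ N × 3.806 = 2367 ⇒ N = 621.9 N.
ΣFx = 0 ⇒ f = N_wall = 621.9 N. ΣFy = 0 ⇒ N_floor = 981 N.
μ_min = f / N_floor = 621.9 / 981 = 0.634.

μ_min ≈ 0.634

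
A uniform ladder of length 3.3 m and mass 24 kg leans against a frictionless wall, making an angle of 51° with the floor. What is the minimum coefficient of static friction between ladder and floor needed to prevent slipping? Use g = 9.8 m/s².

μ_min ≈ 0.405

Sum moments about the foot of the ladder (the floor normal and friction both act there and drop out).
Ladder weight 24×9.8 = 235.2 N acts at 1.65 m along the ladder; its horizontal arm is 1.65·cos51° = 1.038 m → τ = 244.1 N·m clockwise.
Wall normal N acts horizontally at the top; its moment arm is the height L sinθ = 3.3·sin51° = 2.565 m, counterclockwise.
Setting net torque to zero: N × 2.565 = 244.1 → N = 95.17 N.
ΣFx = 0 ⇒ f = N_wall = 95.17 N. ΣFy = 0 ⇒ N_floor = 235.2 N.
μ_min = f / N_floor = 95.17 / 235.2 = 0.405.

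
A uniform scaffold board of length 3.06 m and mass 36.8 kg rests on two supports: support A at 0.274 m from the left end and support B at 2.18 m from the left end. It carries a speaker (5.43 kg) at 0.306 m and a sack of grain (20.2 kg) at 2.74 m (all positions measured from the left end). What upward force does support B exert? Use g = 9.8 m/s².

R_B ≈ 495 N

Take moments about support A.
Beam weight: 36.8 × 9.8 = 360.6 N down at 1.53 m → arm 1.256 m, τ = 360.6 × 1.256 = 452.9 N·m clockwise.
Speaker: 5.43 × 9.8 = 53.21 N down at 0.306 m → arm 0.032 m, τ = 53.21 × 0.032 = 1.703 N·m clockwise.
Sack of grain: 20.2 × 9.8 = 198 N down at 2.74 m → arm 2.466 m, τ = 198 × 2.466 = 488.3 N·m clockwise.
Net load moment about support A = 942.9 N·m clockwise.
Reaction R at support B is upward at 2.18 m, arm 1.906 m → moment R × 1.906 counterclockwise.
Στ = 0 ⇒ R × 1.906 = 942.9 ⇒ R = 495 N.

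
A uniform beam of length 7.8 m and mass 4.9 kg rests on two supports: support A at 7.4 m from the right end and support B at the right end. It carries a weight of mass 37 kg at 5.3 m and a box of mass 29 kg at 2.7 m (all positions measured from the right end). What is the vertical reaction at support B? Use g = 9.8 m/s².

Choose support A as the axis so its reaction then has zero moment arm.
Beam weight: 4.9 × 9.8 = 48.02 N down at 3.9 m → arm 3.5 m, τ = 48.02 × 3.5 = 168.1 N·m clockwise.
Weight: 37 × 9.8 = 362.6 N down at 5.3 m → arm 2.1 m, τ = 362.6 × 2.1 = 761.5 N·m clockwise.
Box: 29 × 9.8 = 284.2 N down at 2.7 m → arm 4.7 m, τ = 284.2 × 4.7 = 1336 N·m clockwise.
Net load moment about support A = 2266 N·m clockwise.
Reaction R at support B is upward at 0 m, arm 7.4 m → moment R × 7.4 counterclockwise.
Στ = 0 ⇒ R × 7.4 = 2266 ⇒ R = 306 N.

R_B ≈ 306 N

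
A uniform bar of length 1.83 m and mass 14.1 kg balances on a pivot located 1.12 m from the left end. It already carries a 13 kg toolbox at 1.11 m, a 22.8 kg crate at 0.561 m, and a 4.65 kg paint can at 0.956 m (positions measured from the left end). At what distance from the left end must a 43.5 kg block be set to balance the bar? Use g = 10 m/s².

About the pivot (at 1.12 m from the left end):
Beam weight: 14.1 × 10 = 141 N down at 0.915 m → arm 0.205 m, τ = 141 × 0.205 = 28.9 N·m counterclockwise.
Toolbox: 13 × 10 = 130 N down at 1.11 m → arm 0.01 m, τ = 130 × 0.01 = 1.3 N·m counterclockwise.
Crate: 22.8 × 10 = 228 N down at 0.561 m → arm 0.559 m, τ = 228 × 0.559 = 127.5 N·m counterclockwise.
Paint can: 4.65 × 10 = 46.5 N down at 0.956 m → arm 0.164 m, τ = 46.5 × 0.164 = 7.626 N·m counterclockwise.
Net moment of existing loads = 165.3 N·m counterclockwise.
The block weighs 43.5 × 10 = 435 N and must supply an equal clockwise moment, so its lever arm about the pivot is 165.3 / 435 = 0.38 m.
That puts it at 1.12 + 0.38 = 1.5 m from the left end.

x ≈ 1.5 m from the left end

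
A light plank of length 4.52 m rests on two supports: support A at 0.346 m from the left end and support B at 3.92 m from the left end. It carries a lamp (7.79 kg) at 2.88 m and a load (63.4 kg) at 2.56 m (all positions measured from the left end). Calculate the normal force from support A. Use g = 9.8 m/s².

Take moments about support B.
Lamp: 7.79 × 9.8 = 76.34 N down at 2.88 m → arm 1.04 m, τ = 76.34 × 1.04 = 79.39 N·m counterclockwise.
Load: 63.4 × 9.8 = 621.3 N down at 2.56 m → arm 1.36 m, τ = 621.3 × 1.36 = 845 N·m counterclockwise.
Net load moment about support B = 924.4 N·m counterclockwise.
Reaction R at support A is upward at 0.346 m, arm 3.574 m → moment R × 3.574 clockwise.
For rotational equilibrium, R × 3.574 = 924.4, so R = 259 N.

R_A ≈ 259 N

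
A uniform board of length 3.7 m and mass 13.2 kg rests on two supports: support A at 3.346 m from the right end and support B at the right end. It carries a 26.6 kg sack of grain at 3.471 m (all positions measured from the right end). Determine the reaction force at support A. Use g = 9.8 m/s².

Taking torques about support B:
Beam weight: 13.2 × 9.8 = 129.4 N down at 1.85 m → arm 1.85 m, τ = 129.4 × 1.85 = 239.4 N·m counterclockwise.
Sack of grain: 26.6 × 9.8 = 260.7 N down at 3.471 m → arm 3.471 m, τ = 260.7 × 3.471 = 904.9 N·m counterclockwise.
Net load moment about support B = 1144 N·m counterclockwise.
Reaction R at support A is upward at 3.346 m, arm 3.346 m → moment R × 3.346 clockwise.
For rotational equilibrium, R × 3.346 = 1144, so R = 342 N.

R_A ≈ 342 N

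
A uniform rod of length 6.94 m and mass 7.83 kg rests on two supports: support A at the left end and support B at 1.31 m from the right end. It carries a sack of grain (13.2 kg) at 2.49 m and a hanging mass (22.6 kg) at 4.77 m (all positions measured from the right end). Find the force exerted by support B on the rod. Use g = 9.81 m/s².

R_B ≈ 235 N

Sum moments about support A (its reaction then has zero moment arm).
Beam weight: 7.83 × 9.81 = 76.81 N down at 3.47 m → arm 3.47 m, τ = 76.81 × 3.47 = 266.5 N·m clockwise.
Sack of grain: 13.2 × 9.81 = 129.5 N down at 2.49 m → arm 4.45 m, τ = 129.5 × 4.45 = 576.3 N·m clockwise.
Hanging mass: 22.6 × 9.81 = 221.7 N down at 4.77 m → arm 2.17 m, τ = 221.7 × 2.17 = 481.1 N·m clockwise.
Net load moment about support A = 1324 N·m clockwise.
Reaction R at support B is upward at 1.31 m, arm 5.63 m → moment R × 5.63 counterclockwise.
Setting net torque to zero: R × 5.63 = 1324 → R = 235 N.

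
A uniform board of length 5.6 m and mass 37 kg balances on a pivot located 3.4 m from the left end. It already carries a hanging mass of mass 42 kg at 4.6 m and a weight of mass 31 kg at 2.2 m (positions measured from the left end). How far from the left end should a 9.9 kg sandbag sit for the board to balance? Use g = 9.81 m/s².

Taking torques about the pivot (at 3.4 m from the left end):
Beam weight: 37 × 9.81 = 363 N down at 2.8 m → arm 0.6 m, τ = 363 × 0.6 = 217.8 N·m counterclockwise.
Hanging mass: 42 × 9.81 = 412 N down at 4.6 m → arm 1.2 m, τ = 412 × 1.2 = 494.4 N·m clockwise.
Weight: 31 × 9.81 = 304.1 N down at 2.2 m → arm 1.2 m, τ = 304.1 × 1.2 = 364.9 N·m counterclockwise.
Net moment of existing loads = 88.3 N·m counterclockwise.
The sandbag weighs 9.9 × 9.81 = 97.12 N and must supply an equal clockwise moment, so its lever arm about the pivot is 88.3 / 97.12 = 0.909 m.
That puts it at 3.4 + 0.909 = 4.31 m from the left end.

x ≈ 4.31 m from the left end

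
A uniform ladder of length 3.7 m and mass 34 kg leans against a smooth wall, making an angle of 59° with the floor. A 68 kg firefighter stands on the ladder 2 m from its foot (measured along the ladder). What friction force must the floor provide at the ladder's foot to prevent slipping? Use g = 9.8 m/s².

Take moments about the foot of the ladder.
Ladder weight 34×9.8 = 333.2 N acts at 1.85 m along the ladder; its horizontal arm is 1.85·cos59° = 0.9528 m → τ = 317.5 N·m clockwise.
Firefighter: 68×9.8 = 666.4 N at 2 m → arm 1.03 m → τ = 686.4 N·m clockwise.
Wall normal N acts horizontally at the top; its moment arm is the height L sinθ = 3.7·sin59° = 3.172 m, counterclockwise.
Balancing moments: N × 3.172 = 1004, giving N = 317 N.
ΣFx = 0: friction at the foot balances the wall's push, so f = N_wall = 317 N.

f ≈ 317 N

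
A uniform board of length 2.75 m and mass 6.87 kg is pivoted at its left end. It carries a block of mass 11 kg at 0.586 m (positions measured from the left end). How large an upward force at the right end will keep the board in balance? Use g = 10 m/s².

F ≈ 57.8 N

Sum moments about the left end (the unknown pivot reaction has zero arm there).
Beam weight: 6.87 × 10 = 68.7 N down at 1.375 m → arm 1.375 m, τ = 68.7 × 1.375 = 94.46 N·m clockwise.
Block: 11 × 10 = 110 N down at 0.586 m → arm 0.586 m, τ = 110 × 0.586 = 64.46 N·m clockwise.
Net moment of the loads = 158.9 N·m clockwise.
The upward force F acts at the right end, arm 2.75 m, giving F × 2.75 counterclockwise.
For rotational equilibrium, F × 2.75 = 158.9, so F = 158.9 / 2.75 = 57.8 N.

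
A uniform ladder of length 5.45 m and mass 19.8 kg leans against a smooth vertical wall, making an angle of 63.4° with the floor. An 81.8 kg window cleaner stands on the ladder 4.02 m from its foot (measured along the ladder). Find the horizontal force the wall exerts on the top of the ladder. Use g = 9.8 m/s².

Sum moments about the foot of the ladder (the floor normal and friction both act there and drop out).
Ladder weight 19.8×9.8 = 194 N acts at 2.725 m along the ladder; its horizontal arm is 2.725·cos63.4° = 1.22 m → τ = 236.7 N·m clockwise.
Window cleaner: 81.8×9.8 = 801.6 N at 4.02 m → arm 1.8 m → τ = 1443 N·m clockwise.
Wall normal N acts horizontally at the top; its moment arm is the height L sinθ = 5.45·sin63.4° = 4.873 m, counterclockwise.
Balancing moments: N × 4.873 = 1680, giving N = 345 N.

N_wall ≈ 345 N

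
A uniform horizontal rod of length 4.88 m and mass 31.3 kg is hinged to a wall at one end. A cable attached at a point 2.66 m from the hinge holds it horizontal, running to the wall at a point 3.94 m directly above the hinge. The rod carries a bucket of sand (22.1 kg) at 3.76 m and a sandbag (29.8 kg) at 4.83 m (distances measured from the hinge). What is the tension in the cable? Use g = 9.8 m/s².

T ≈ 1350 N

Taking torques about the hinge:
Beam weight: 31.3 × 9.8 = 306.7 N down at 2.44 m → arm 2.44 m, τ = 306.7 × 2.44 = 748.3 N·m clockwise.
Bucket of sand: 22.1 × 9.8 = 216.6 N down at 3.76 m → arm 3.76 m, τ = 216.6 × 3.76 = 814.4 N·m clockwise.
Sandbag: 29.8 × 9.8 = 292 N down at 4.83 m → arm 4.83 m, τ = 292 × 4.83 = 1410 N·m clockwise.
Total clockwise load moment = 2973 N·m.
The cable tension T acts at 2.66 m; only its component perpendicular to the rod, T sinθ, produces torque. sinθ = h/√(h²+d²) = 3.94/√(3.94²+2.66²) = 0.8288.
Στ = 0 ⇒ T × 2.66 × 0.8288 = 2973 ⇒ T = 2973 / 2.205 = 1350 N.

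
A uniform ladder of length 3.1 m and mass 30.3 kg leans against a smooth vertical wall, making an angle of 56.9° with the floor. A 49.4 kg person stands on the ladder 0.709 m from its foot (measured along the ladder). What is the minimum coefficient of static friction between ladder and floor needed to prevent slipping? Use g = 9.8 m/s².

μ_min ≈ 0.216

Choose the foot of the ladder as the axis so the floor normal and friction both act there and drop out.
Ladder weight 30.3×9.8 = 296.9 N acts at 1.55 m along the ladder; its horizontal arm is 1.55·cos56.9° = 0.8465 m → τ = 251.3 N·m clockwise.
Person: 49.4×9.8 = 484.1 N at 0.709 m → arm 0.3872 m → τ = 187.4 N·m clockwise.
Wall normal N acts horizontally at the top; its moment arm is the height L sinθ = 3.1·sin56.9° = 2.597 m, counterclockwise.
Setting net torque to zero: N × 2.597 = 438.7 → N = 168.9 N.
ΣFx = 0 ⇒ f = N_wall = 168.9 N. ΣFy = 0 ⇒ N_floor = 781 N.
μ_min = f / N_floor = 168.9 / 781 = 0.216.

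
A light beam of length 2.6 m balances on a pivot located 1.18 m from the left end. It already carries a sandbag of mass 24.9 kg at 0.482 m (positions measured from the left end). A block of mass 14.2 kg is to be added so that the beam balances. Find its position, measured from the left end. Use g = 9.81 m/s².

Taking torques about the pivot (at 1.18 m from the left end):
Sandbag: 24.9 × 9.81 = 244.3 N down at 0.482 m → arm 0.698 m, τ = 244.3 × 0.698 = 170.5 N·m counterclockwise.
Net moment of existing loads = 170.5 N·m counterclockwise.
The block weighs 14.2 × 9.81 = 139.3 N and must supply an equal clockwise moment, so its lever arm about the pivot is 170.5 / 139.3 = 1.22 m.
That puts it at 1.18 + 1.22 = 2.4 m from the left end.

x ≈ 2.4 m from the left end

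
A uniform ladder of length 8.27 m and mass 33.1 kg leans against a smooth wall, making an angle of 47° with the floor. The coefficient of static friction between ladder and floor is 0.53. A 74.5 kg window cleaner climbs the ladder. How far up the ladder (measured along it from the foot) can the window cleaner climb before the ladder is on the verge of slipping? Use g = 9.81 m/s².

Sum moments about the foot of the ladder (the floor normal and friction both act there and drop out).
Ladder weight 33.1×9.81 = 324.7 N acts at 4.135 m along the ladder; its horizontal arm is 4.135·cos47° = 2.82 m → τ = 915.7 N·m clockwise.
Window cleaner weight 74.5×9.81 = 730.8 N at distance d → arm d·cos47° → τ = 730.8·d·0.682 clockwise.
Wall normal N at the top has arm L sinθ = 6.048 m counterclockwise, so Στ = 0 gives N·6.048 = 915.7 + 498.4·d.
ΣFy = 0 ⇒ N_floor = 1056 N, so the maximum friction is μ_s·N_floor = 0.53×1056 = 559.7 N. ΣFx = 0 ⇒ N_wall = f, so at the slipping point N = 559.7 N.
Substituting: 559.7×6.048 = 915.7 + 498.4·d ⇒ d = (3385 − 915.7) / 498.4 = 4.95 m.

d ≈ 4.95 m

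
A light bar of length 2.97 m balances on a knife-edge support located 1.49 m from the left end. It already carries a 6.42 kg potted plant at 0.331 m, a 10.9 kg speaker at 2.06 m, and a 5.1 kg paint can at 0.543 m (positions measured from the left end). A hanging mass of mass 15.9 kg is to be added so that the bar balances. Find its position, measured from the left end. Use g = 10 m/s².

About the knife-edge support (at 1.49 m from the left end):
Potted plant: 6.42 × 10 = 64.2 N down at 0.331 m → arm 1.159 m, τ = 64.2 × 1.159 = 74.41 N·m counterclockwise.
Speaker: 10.9 × 10 = 109 N down at 2.06 m → arm 0.57 m, τ = 109 × 0.57 = 62.13 N·m clockwise.
Paint can: 5.1 × 10 = 51 N down at 0.543 m → arm 0.947 m, τ = 51 × 0.947 = 48.3 N·m counterclockwise.
Net moment of existing loads = 60.58 N·m counterclockwise.
The hanging mass weighs 15.9 × 10 = 159 N and must supply an equal clockwise moment, so its lever arm about the knife-edge support is 60.58 / 159 = 0.381 m.
That puts it at 1.49 + 0.381 = 1.87 m from the left end.

x ≈ 1.87 m from the left end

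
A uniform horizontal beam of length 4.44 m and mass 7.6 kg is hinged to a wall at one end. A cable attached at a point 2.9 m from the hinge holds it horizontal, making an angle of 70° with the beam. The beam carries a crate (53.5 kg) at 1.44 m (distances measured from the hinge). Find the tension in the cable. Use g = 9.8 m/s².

T ≈ 338 N

Choose the hinge as the axis so the unknown hinge reaction has zero arm there.
Beam weight: 7.6 × 9.8 = 74.48 N down at 2.22 m → arm 2.22 m, τ = 74.48 × 2.22 = 165.3 N·m clockwise.
Crate: 53.5 × 9.8 = 524.3 N down at 1.44 m → arm 1.44 m, τ = 524.3 × 1.44 = 755 N·m clockwise.
Total clockwise load moment = 920.3 N·m.
The cable tension T acts at 2.9 m; only its component perpendicular to the beam, T sinθ, produces torque. sin 70° = 0.9397.
For rotational equilibrium, T × 2.9 × 0.9397 = 920.3, so T = 920.3 / 2.725 = 338 N.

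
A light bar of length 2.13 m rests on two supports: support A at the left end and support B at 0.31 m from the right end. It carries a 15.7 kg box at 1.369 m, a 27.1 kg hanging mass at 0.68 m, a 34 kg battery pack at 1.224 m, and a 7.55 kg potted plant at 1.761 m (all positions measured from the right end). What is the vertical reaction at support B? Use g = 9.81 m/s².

Taking torques about support A:
Box: 15.7 × 9.81 = 154 N down at 1.369 m → arm 0.761 m, τ = 154 × 0.761 = 117.2 N·m clockwise.
Hanging mass: 27.1 × 9.81 = 265.9 N down at 0.68 m → arm 1.45 m, τ = 265.9 × 1.45 = 385.6 N·m clockwise.
Battery pack: 34 × 9.81 = 333.5 N down at 1.224 m → arm 0.906 m, τ = 333.5 × 0.906 = 302.2 N·m clockwise.
Potted plant: 7.55 × 9.81 = 74.07 N down at 1.761 m → arm 0.369 m, τ = 74.07 × 0.369 = 27.33 N·m clockwise.
Net load moment about support A = 832.3 N·m clockwise.
Reaction R at support B is upward at 0.31 m, arm 1.82 m → moment R × 1.82 counterclockwise.
Setting net torque to zero: R × 1.82 = 832.3 → R = 457 N.

R_B ≈ 457 N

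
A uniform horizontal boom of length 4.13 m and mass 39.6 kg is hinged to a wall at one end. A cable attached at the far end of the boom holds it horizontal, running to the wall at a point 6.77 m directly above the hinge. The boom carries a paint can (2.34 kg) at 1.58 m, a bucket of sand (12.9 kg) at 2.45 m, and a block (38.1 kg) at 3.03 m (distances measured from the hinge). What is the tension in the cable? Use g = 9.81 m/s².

Sum moments about the hinge (the unknown hinge reaction has zero arm there).
Beam weight: 39.6 × 9.81 = 388.5 N down at 2.065 m → arm 2.065 m, τ = 388.5 × 2.065 = 802.3 N·m clockwise.
Paint can: 2.34 × 9.81 = 22.96 N down at 1.58 m → arm 1.58 m, τ = 22.96 × 1.58 = 36.28 N·m clockwise.
Bucket of sand: 12.9 × 9.81 = 126.5 N down at 2.45 m → arm 2.45 m, τ = 126.5 × 2.45 = 309.9 N·m clockwise.
Block: 38.1 × 9.81 = 373.8 N down at 3.03 m → arm 3.03 m, τ = 373.8 × 3.03 = 1133 N·m clockwise.
Total clockwise load moment = 2281 N·m.
The cable tension T acts at 4.13 m; only its component perpendicular to the boom, T sinθ, produces torque. sinθ = h/√(h²+d²) = 6.77/√(6.77²+4.13²) = 0.8537.
Setting net torque to zero: T × 4.13 × 0.8537 = 2281 → T = 2281 / 3.526 = 647 N.

T ≈ 647 N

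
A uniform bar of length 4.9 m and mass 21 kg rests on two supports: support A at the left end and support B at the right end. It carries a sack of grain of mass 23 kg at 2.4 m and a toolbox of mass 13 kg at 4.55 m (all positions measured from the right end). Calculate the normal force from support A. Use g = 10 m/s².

R_A ≈ 338 N

Choose support B as the axis so its reaction then has zero moment arm.
Beam weight: 21 × 10 = 210 N down at 2.45 m → arm 2.45 m, τ = 210 × 2.45 = 514.5 N·m counterclockwise.
Sack of grain: 23 × 10 = 230 N down at 2.4 m → arm 2.4 m, τ = 230 × 2.4 = 552 N·m counterclockwise.
Toolbox: 13 × 10 = 130 N down at 4.55 m → arm 4.55 m, τ = 130 × 4.55 = 591.5 N·m counterclockwise.
Net load moment about support B = 1658 N·m counterclockwise.
Reaction R at support A is upward at 4.9 m, arm 4.9 m → moment R × 4.9 clockwise.
Στ = 0 ⇒ R × 4.9 = 1658 ⇒ R = 338 N.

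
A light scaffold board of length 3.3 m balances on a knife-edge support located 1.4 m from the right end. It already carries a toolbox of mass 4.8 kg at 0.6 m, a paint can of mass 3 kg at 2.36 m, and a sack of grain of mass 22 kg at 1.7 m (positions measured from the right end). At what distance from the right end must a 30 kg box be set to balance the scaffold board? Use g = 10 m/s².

x ≈ 1.21 m from the right end

Take moments about the knife-edge support (at 1.4 m from the right end).
Toolbox: 4.8 × 10 = 48 N down at 0.6 m → arm 0.8 m, τ = 48 × 0.8 = 38.4 N·m clockwise.
Paint can: 3 × 10 = 30 N down at 2.36 m → arm 0.96 m, τ = 30 × 0.96 = 28.8 N·m counterclockwise.
Sack of grain: 22 × 10 = 220 N down at 1.7 m → arm 0.3 m, τ = 220 × 0.3 = 66 N·m counterclockwise.
Net moment of existing loads = 56.4 N·m counterclockwise.
The box weighs 30 × 10 = 300 N and must supply an equal clockwise moment, so its lever arm about the knife-edge support is 56.4 / 300 = 0.188 m.
That puts it at 1.4 − 0.188 = 1.21 m from the right end.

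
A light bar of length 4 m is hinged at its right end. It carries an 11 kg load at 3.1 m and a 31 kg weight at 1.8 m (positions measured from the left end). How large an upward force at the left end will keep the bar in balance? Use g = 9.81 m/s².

Taking torques about the right end:
Load: 11 × 9.81 = 107.9 N down at 3.1 m → arm 0.9 m, τ = 107.9 × 0.9 = 97.11 N·m counterclockwise.
Weight: 31 × 9.81 = 304.1 N down at 1.8 m → arm 2.2 m, τ = 304.1 × 2.2 = 669 N·m counterclockwise.
Net moment of the loads = 766.1 N·m counterclockwise.
The upward force F acts at the left end, arm 4 m, giving F × 4 clockwise.
Balancing moments: F × 4 = 766.1, giving F = 766.1 / 4 = 192 N.

F ≈ 192 N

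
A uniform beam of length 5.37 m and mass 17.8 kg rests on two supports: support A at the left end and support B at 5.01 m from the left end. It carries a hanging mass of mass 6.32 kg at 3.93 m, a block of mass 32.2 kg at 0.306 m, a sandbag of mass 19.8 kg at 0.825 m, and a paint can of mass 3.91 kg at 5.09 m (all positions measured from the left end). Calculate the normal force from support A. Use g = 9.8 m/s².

R_A ≈ 552 N

Take moments about support B.
Beam weight: 17.8 × 9.8 = 174.4 N down at 2.685 m → arm 2.325 m, τ = 174.4 × 2.325 = 405.5 N·m counterclockwise.
Hanging mass: 6.32 × 9.8 = 61.94 N down at 3.93 m → arm 1.08 m, τ = 61.94 × 1.08 = 66.9 N·m counterclockwise.
Block: 32.2 × 9.8 = 315.6 N down at 0.306 m → arm 4.704 m, τ = 315.6 × 4.704 = 1485 N·m counterclockwise.
Sandbag: 19.8 × 9.8 = 194 N down at 0.825 m → arm 4.185 m, τ = 194 × 4.185 = 811.9 N·m counterclockwise.
Paint can: 3.91 × 9.8 = 38.32 N down at 5.09 m → arm 0.08 m, τ = 38.32 × 0.08 = 3.066 N·m clockwise.
Net load moment about support B = 2766 N·m counterclockwise.
Reaction R at support A is upward at 0 m, arm 5.01 m → moment R × 5.01 clockwise.
Balancing moments: R × 5.01 = 2766, giving R = 552 N.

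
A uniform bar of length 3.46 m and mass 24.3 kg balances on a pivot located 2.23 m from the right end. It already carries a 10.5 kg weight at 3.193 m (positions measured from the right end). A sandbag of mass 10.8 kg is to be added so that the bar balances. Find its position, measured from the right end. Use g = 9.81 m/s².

Sum moments about the pivot (at 2.23 m from the right end) (the support reaction has zero arm there).
Beam weight: 24.3 × 9.81 = 238.4 N down at 1.73 m → arm 0.5 m, τ = 238.4 × 0.5 = 119.2 N·m clockwise.
Weight: 10.5 × 9.81 = 103 N down at 3.193 m → arm 0.963 m, τ = 103 × 0.963 = 99.19 N·m counterclockwise.
Net moment of existing loads = 20.01 N·m clockwise.
The sandbag weighs 10.8 × 9.81 = 105.9 N and must supply an equal counterclockwise moment, so its lever arm about the pivot is 20.01 / 105.9 = 0.189 m.
That puts it at 2.23 + 0.189 = 2.42 m from the right end.

x ≈ 2.42 m from the right end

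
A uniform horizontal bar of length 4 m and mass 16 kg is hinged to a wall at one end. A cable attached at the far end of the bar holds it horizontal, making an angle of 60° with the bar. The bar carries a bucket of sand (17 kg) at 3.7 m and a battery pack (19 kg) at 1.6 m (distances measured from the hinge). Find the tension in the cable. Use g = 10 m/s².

T ≈ 362 N

Taking torques about the hinge:
Beam weight: 16 × 10 = 160 N down at 2 m → arm 2 m, τ = 160 × 2 = 320 N·m clockwise.
Bucket of sand: 17 × 10 = 170 N down at 3.7 m → arm 3.7 m, τ = 170 × 3.7 = 629 N·m clockwise.
Battery pack: 19 × 10 = 190 N down at 1.6 m → arm 1.6 m, τ = 190 × 1.6 = 304 N·m clockwise.
Total clockwise load moment = 1253 N·m.
The cable tension T acts at 4 m; only its component perpendicular to the bar, T sinθ, produces torque. sin 60° = 0.866.
Balancing moments: T × 4 × 0.866 = 1253, giving T = 1253 / 3.464 = 362 N.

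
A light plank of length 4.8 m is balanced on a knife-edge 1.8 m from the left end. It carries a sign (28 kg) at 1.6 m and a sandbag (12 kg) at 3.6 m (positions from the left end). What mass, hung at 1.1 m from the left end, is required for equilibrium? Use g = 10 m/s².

Taking torques about the knife-edge (at 1.8 m from the left end):
Sign: 28 × 10 = 280 N down at 1.6 m → arm 0.2 m, τ = 280 × 0.2 = 56 N·m counterclockwise.
Sandbag: 12 × 10 = 120 N down at 3.6 m → arm 1.8 m, τ = 120 × 1.8 = 216 N·m clockwise.
Net moment of known loads = 160 N·m clockwise.
An unknown mass m at 1.1 m has arm 0.7 m; its moment is m·g·0.7 counterclockwise.
For rotational equilibrium, m × 10 × 0.7 = 160, so m = 160 / (10 × 0.7) = 22.9 kg.

m ≈ 22.9 kg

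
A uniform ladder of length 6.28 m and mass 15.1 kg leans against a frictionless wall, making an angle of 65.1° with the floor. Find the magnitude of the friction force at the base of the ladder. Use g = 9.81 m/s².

f ≈ 34.4 N

Taking torques about the foot of the ladder:
Ladder weight 15.1×9.81 = 148.1 N acts at 3.14 m along the ladder; its horizontal arm is 3.14·cos65.1° = 1.322 m → τ = 195.8 N·m clockwise.
Wall normal N acts horizontally at the top; its moment arm is the height L sinθ = 6.28·sin65.1° = 5.696 m, counterclockwise.
Setting net torque to zero: N × 5.696 = 195.8 → N = 34.4 N.
ΣFx = 0: friction at the foot balances the wall's push, so f = N_wall = 34.4 N.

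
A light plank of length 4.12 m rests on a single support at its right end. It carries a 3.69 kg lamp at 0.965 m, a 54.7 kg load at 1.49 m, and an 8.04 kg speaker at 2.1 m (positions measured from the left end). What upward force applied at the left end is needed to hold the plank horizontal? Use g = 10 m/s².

F ≈ 417 N

Taking torques about the right end:
Lamp: 3.69 × 10 = 36.9 N down at 0.965 m → arm 3.155 m, τ = 36.9 × 3.155 = 116.4 N·m counterclockwise.
Load: 54.7 × 10 = 547 N down at 1.49 m → arm 2.63 m, τ = 547 × 2.63 = 1439 N·m counterclockwise.
Speaker: 8.04 × 10 = 80.4 N down at 2.1 m → arm 2.02 m, τ = 80.4 × 2.02 = 162.4 N·m counterclockwise.
Net moment of the loads = 1718 N·m counterclockwise.
The upward force F acts at the left end, arm 4.12 m, giving F × 4.12 clockwise.
Setting net torque to zero: F × 4.12 = 1718 → F = 1718 / 4.12 = 417 N.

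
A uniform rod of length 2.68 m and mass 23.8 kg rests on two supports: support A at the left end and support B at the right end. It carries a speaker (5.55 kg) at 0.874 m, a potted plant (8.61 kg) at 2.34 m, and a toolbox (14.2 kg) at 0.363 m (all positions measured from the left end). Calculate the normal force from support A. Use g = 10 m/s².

Take moments about support B.
Beam weight: 23.8 × 10 = 238 N down at 1.34 m → arm 1.34 m, τ = 238 × 1.34 = 318.9 N·m counterclockwise.
Speaker: 5.55 × 10 = 55.5 N down at 0.874 m → arm 1.806 m, τ = 55.5 × 1.806 = 100.2 N·m counterclockwise.
Potted plant: 8.61 × 10 = 86.1 N down at 2.34 m → arm 0.34 m, τ = 86.1 × 0.34 = 29.27 N·m counterclockwise.
Toolbox: 14.2 × 10 = 142 N down at 0.363 m → arm 2.317 m, τ = 142 × 2.317 = 329 N·m counterclockwise.
Net load moment about support B = 777.4 N·m counterclockwise.
Reaction R at support A is upward at 0 m, arm 2.68 m → moment R × 2.68 clockwise.
Balancing moments: R × 2.68 = 777.4, giving R = 290 N.

R_A ≈ 290 N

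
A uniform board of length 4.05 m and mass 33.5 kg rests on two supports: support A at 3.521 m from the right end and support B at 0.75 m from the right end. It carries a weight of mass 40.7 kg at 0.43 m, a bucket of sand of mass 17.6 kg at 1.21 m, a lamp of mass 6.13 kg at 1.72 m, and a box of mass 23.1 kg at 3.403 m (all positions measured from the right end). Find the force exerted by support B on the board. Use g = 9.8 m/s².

Sum moments about support A (its reaction then has zero moment arm).
Beam weight: 33.5 × 9.8 = 328.3 N down at 2.025 m → arm 1.496 m, τ = 328.3 × 1.496 = 491.1 N·m clockwise.
Weight: 40.7 × 9.8 = 398.9 N down at 0.43 m → arm 3.091 m, τ = 398.9 × 3.091 = 1233 N·m clockwise.
Bucket of sand: 17.6 × 9.8 = 172.5 N down at 1.21 m → arm 2.311 m, τ = 172.5 × 2.311 = 398.6 N·m clockwise.
Lamp: 6.13 × 9.8 = 60.07 N down at 1.72 m → arm 1.801 m, τ = 60.07 × 1.801 = 108.2 N·m clockwise.
Box: 23.1 × 9.8 = 226.4 N down at 3.403 m → arm 0.118 m, τ = 226.4 × 0.118 = 26.72 N·m clockwise.
Net load moment about support A = 2258 N·m clockwise.
Reaction R at support B is upward at 0.75 m, arm 2.771 m → moment R × 2.771 counterclockwise.
Στ = 0 ⇒ R × 2.771 = 2258 ⇒ R = 815 N.

R_B ≈ 815 N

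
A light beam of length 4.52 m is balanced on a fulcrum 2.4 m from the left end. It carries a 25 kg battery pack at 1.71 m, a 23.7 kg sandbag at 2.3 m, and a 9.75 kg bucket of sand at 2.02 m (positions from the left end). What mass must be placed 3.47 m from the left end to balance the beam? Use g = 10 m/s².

m ≈ 21.8 kg

Sum moments about the fulcrum (at 2.4 m from the left end) (the support reaction has zero arm there).
Battery pack: 25 × 10 = 250 N down at 1.71 m → arm 0.69 m, τ = 250 × 0.69 = 172.5 N·m counterclockwise.
Sandbag: 23.7 × 10 = 237 N down at 2.3 m → arm 0.1 m, τ = 237 × 0.1 = 23.7 N·m counterclockwise.
Bucket of sand: 9.75 × 10 = 97.5 N down at 2.02 m → arm 0.38 m, τ = 97.5 × 0.38 = 37.05 N·m counterclockwise.
Net moment of known loads = 233.2 N·m counterclockwise.
An unknown mass m at 3.47 m has arm 1.07 m; its moment is m·g·1.07 clockwise.
Balancing moments: m × 10 × 1.07 = 233.2, giving m = 233.2 / (10 × 1.07) = 21.8 kg.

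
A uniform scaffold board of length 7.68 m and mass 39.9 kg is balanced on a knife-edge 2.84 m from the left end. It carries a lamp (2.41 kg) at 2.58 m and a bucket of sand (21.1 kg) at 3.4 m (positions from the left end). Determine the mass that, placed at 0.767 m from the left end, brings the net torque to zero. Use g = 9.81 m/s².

m ≈ 24.6 kg

Choose the knife-edge (at 2.84 m from the left end) as the axis so the support reaction has zero arm there.
Beam weight: 39.9 × 9.81 = 391.4 N down at 3.84 m → arm 1 m, τ = 391.4 × 1 = 391.4 N·m clockwise.
Lamp: 2.41 × 9.81 = 23.64 N down at 2.58 m → arm 0.26 m, τ = 23.64 × 0.26 = 6.146 N·m counterclockwise.
Bucket of sand: 21.1 × 9.81 = 207 N down at 3.4 m → arm 0.56 m, τ = 207 × 0.56 = 115.9 N·m clockwise.
Net moment of known loads = 501.2 N·m clockwise.
An unknown mass m at 0.767 m has arm 2.073 m; its moment is m·g·2.073 counterclockwise.
Setting net torque to zero: m × 9.81 × 2.073 = 501.2 → m = 501.2 / (9.81 × 2.073) = 24.6 kg.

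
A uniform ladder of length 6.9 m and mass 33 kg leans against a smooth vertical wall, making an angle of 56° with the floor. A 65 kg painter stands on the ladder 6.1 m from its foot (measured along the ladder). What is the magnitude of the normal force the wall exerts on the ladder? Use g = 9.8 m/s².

N_wall ≈ 489 N

About the foot of the ladder:
Ladder weight 33×9.8 = 323.4 N acts at 3.45 m along the ladder; its horizontal arm is 3.45·cos56° = 1.929 m → τ = 623.8 N·m clockwise.
Painter: 65×9.8 = 637 N at 6.1 m → arm 3.411 m → τ = 2173 N·m clockwise.
Wall normal N acts horizontally at the top; its moment arm is the height L sinθ = 6.9·sin56° = 5.72 m, counterclockwise.
Balancing moments: N × 5.72 = 2797, giving N = 489 N.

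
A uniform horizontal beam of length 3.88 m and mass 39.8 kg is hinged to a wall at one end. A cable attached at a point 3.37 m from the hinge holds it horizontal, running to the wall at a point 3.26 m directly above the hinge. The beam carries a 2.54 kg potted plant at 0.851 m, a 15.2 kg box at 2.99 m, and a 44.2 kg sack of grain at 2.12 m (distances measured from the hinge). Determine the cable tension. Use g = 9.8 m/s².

Sum moments about the hinge (the unknown hinge reaction has zero arm there).
Beam weight: 39.8 × 9.8 = 390 N down at 1.94 m → arm 1.94 m, τ = 390 × 1.94 = 756.6 N·m clockwise.
Potted plant: 2.54 × 9.8 = 24.89 N down at 0.851 m → arm 0.851 m, τ = 24.89 × 0.851 = 21.18 N·m clockwise.
Box: 15.2 × 9.8 = 149 N down at 2.99 m → arm 2.99 m, τ = 149 × 2.99 = 445.5 N·m clockwise.
Sack of grain: 44.2 × 9.8 = 433.2 N down at 2.12 m → arm 2.12 m, τ = 433.2 × 2.12 = 918.4 N·m clockwise.
Total clockwise load moment = 2142 N·m.
The cable tension T acts at 3.37 m; only its component perpendicular to the beam, T sinθ, produces torque. sinθ = h/√(h²+d²) = 3.26/√(3.26²+3.37²) = 0.6953.
For rotational equilibrium, T × 3.37 × 0.6953 = 2142, so T = 2142 / 2.343 = 914 N.

T ≈ 914 N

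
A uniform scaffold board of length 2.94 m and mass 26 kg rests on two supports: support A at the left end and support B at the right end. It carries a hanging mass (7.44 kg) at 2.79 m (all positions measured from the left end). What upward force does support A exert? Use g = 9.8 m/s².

R_A ≈ 131 N

Sum moments about support B (its reaction then has zero moment arm).
Beam weight: 26 × 9.8 = 254.8 N down at 1.47 m → arm 1.47 m, τ = 254.8 × 1.47 = 374.6 N·m counterclockwise.
Hanging mass: 7.44 × 9.8 = 72.91 N down at 2.79 m → arm 0.15 m, τ = 72.91 × 0.15 = 10.94 N·m counterclockwise.
Net load moment about support B = 385.5 N·m counterclockwise.
Reaction R at support A is upward at 0 m, arm 2.94 m → moment R × 2.94 clockwise.
Balancing moments: R × 2.94 = 385.5, giving R = 131 N.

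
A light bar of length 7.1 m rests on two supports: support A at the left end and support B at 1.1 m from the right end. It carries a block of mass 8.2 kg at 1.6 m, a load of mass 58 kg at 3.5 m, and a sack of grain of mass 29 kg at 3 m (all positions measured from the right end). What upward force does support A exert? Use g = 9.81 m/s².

R_A ≈ 324 N

Choose support B as the axis so its reaction then has zero moment arm.
Block: 8.2 × 9.81 = 80.44 N down at 1.6 m → arm 0.5 m, τ = 80.44 × 0.5 = 40.22 N·m counterclockwise.
Load: 58 × 9.81 = 569 N down at 3.5 m → arm 2.4 m, τ = 569 × 2.4 = 1366 N·m counterclockwise.
Sack of grain: 29 × 9.81 = 284.5 N down at 3 m → arm 1.9 m, τ = 284.5 × 1.9 = 540.5 N·m counterclockwise.
Net load moment about support B = 1947 N·m counterclockwise.
Reaction R at support A is upward at 7.1 m, arm 6 m → moment R × 6 clockwise.
Στ = 0 ⇒ R × 6 = 1947 ⇒ R = 324 N.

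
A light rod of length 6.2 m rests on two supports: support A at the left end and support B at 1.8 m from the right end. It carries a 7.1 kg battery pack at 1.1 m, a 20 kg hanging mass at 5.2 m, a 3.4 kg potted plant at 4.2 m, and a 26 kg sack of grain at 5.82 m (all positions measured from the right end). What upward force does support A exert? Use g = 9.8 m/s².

R_A ≈ 391 N

Take moments about support B.
Battery pack: 7.1 × 9.8 = 69.58 N down at 1.1 m → arm 0.7 m, τ = 69.58 × 0.7 = 48.71 N·m clockwise.
Hanging mass: 20 × 9.8 = 196 N down at 5.2 m → arm 3.4 m, τ = 196 × 3.4 = 666.4 N·m counterclockwise.
Potted plant: 3.4 × 9.8 = 33.32 N down at 4.2 m → arm 2.4 m, τ = 33.32 × 2.4 = 79.97 N·m counterclockwise.
Sack of grain: 26 × 9.8 = 254.8 N down at 5.82 m → arm 4.02 m, τ = 254.8 × 4.02 = 1024 N·m counterclockwise.
Net load moment about support B = 1722 N·m counterclockwise.
Reaction R at support A is upward at 6.2 m, arm 4.4 m → moment R × 4.4 clockwise.
Στ = 0 ⇒ R × 4.4 = 1722 ⇒ R = 391 N.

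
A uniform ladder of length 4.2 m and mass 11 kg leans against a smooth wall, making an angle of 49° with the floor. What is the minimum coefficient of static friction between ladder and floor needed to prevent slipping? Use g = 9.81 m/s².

μ_min ≈ 0.435

Choose the foot of the ladder as the axis so the floor normal and friction both act there and drop out.
Ladder weight 11×9.81 = 107.9 N acts at 2.1 m along the ladder; its horizontal arm is 2.1·cos49° = 1.378 m → τ = 148.7 N·m clockwise.
Wall normal N acts horizontally at the top; its moment arm is the height L sinθ = 4.2·sin49° = 3.17 m, counterclockwise.
For rotational equilibrium, N × 3.17 = 148.7, so N = 46.91 N.
ΣFx = 0 ⇒ f = N_wall = 46.91 N. ΣFy = 0 ⇒ N_floor = 107.9 N.
μ_min = f / N_floor = 46.91 / 107.9 = 0.435.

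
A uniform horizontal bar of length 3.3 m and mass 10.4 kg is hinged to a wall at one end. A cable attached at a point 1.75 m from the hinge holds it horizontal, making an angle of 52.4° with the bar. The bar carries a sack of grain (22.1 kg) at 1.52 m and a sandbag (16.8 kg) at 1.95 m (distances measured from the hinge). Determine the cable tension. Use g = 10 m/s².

T ≈ 602 N

Take moments about the hinge.
Beam weight: 10.4 × 10 = 104 N down at 1.65 m → arm 1.65 m, τ = 104 × 1.65 = 171.6 N·m clockwise.
Sack of grain: 22.1 × 10 = 221 N down at 1.52 m → arm 1.52 m, τ = 221 × 1.52 = 335.9 N·m clockwise.
Sandbag: 16.8 × 10 = 168 N down at 1.95 m → arm 1.95 m, τ = 168 × 1.95 = 327.6 N·m clockwise.
Total clockwise load moment = 835.1 N·m.
The cable tension T acts at 1.75 m; only its component perpendicular to the bar, T sinθ, produces torque. sin 52.4° = 0.7923.
Balancing moments: T × 1.75 × 0.7923 = 835.1, giving T = 835.1 / 1.387 = 602 N.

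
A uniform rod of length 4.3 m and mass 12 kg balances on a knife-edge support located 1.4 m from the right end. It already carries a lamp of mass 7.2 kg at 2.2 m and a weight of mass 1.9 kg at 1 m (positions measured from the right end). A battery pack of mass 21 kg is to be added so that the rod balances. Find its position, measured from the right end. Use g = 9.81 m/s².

Taking torques about the knife-edge support (at 1.4 m from the right end):
Beam weight: 12 × 9.81 = 117.7 N down at 2.15 m → arm 0.75 m, τ = 117.7 × 0.75 = 88.28 N·m counterclockwise.
Lamp: 7.2 × 9.81 = 70.63 N down at 2.2 m → arm 0.8 m, τ = 70.63 × 0.8 = 56.5 N·m counterclockwise.
Weight: 1.9 × 9.81 = 18.64 N down at 1 m → arm 0.4 m, τ = 18.64 × 0.4 = 7.456 N·m clockwise.
Net moment of existing loads = 137.3 N·m counterclockwise.
The battery pack weighs 21 × 9.81 = 206 N and must supply an equal clockwise moment, so its lever arm about the knife-edge support is 137.3 / 206 = 0.667 m.
That puts it at 1.4 − 0.667 = 0.733 m from the right end.

x ≈ 0.733 m from the right end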